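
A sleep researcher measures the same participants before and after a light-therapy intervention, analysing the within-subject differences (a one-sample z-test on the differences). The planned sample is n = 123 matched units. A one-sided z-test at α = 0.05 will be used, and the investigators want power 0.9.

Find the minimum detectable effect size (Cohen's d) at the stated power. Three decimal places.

Required noncentrality: δ = z_{0.05} + z_{0.10} = 1.645 + 1.282 = 2.926.
δ = d·√n ⇒ d = δ/√n = 2.926/√123 = 0.2639.

d ≈ 0.264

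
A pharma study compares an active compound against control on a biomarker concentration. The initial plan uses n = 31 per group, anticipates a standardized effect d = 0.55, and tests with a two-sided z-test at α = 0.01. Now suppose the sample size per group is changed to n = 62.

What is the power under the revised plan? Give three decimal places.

With n = 62 per group: δ = d·√(n/2) = 0.55 × √(62/2) = 3.0623. Critical value z_{0.005} = 2.576.
Revised power = Φ(δ − 2.576) + Φ(−δ − 2.576) = Φ(0.486) + Φ(-5.638) = 0.6867 + 0.0000 = 0.6867.

Power ≈ 0.687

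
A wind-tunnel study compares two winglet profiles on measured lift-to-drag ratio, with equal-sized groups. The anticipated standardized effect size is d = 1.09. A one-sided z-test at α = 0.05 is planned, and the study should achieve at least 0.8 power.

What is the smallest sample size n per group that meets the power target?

n = 11 per group

For power 0.8 need Φ(δ − z_{0.05}) = 0.8, so δ = z_{0.05} + z_{0.20} = 1.645 + 0.842 = 2.486.
δ = d·√(n/2) ⇒ n = 2(δ/d)² = 2 × (2.486 / 1.09)² = 10.41.
Round up to the next whole unit.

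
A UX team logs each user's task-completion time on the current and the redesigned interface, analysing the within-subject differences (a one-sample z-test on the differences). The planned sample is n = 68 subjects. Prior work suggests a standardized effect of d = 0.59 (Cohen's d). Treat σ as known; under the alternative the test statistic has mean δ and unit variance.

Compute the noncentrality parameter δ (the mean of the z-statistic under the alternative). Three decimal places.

δ ≈ 4.865

δ = d·√n = 0.59 × √68 = 4.8653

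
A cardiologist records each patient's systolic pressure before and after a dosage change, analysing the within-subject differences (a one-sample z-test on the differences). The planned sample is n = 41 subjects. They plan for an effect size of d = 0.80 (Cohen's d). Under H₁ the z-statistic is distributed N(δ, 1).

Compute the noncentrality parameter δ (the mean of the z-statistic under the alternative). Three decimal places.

δ = d·√n = 0.80 × √41 = 5.1225

δ ≈ 5.122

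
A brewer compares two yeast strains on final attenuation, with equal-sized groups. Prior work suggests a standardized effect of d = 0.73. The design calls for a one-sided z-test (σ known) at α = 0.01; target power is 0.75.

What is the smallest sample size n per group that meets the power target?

Set Φ(δ − 2.326) = 0.75; then δ − 2.326 = Φ⁻¹(0.75) = 0.674, giving δ = 3.001.
δ = d·√(n/2) ⇒ n = 2(δ/d)² = 2 × (3.001 / 0.73)² = 33.80.
Rounding up, n = 34 per group.

n = 34 per group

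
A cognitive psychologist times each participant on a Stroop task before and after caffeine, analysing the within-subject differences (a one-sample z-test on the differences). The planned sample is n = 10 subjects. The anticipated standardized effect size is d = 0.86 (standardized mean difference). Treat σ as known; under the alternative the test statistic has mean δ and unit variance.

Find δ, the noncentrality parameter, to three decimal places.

The noncentrality parameter scales effect size by the design's sample-size factor: δ = d·√n = 0.86 × √10 = 2.7196

δ ≈ 2.720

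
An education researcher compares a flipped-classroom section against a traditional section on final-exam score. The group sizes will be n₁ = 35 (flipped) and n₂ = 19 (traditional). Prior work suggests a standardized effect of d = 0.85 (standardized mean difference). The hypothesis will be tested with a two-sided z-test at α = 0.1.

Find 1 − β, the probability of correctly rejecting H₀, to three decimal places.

Noncentrality parameter: δ = d / √(1/n₁ + 1/n₂) = 0.85 / √(1/35 + 1/19) = 2.9829
Critical value for a two-sided test at α = 0.1: z_{α/2} = 1.645.
Power = Φ(δ − 1.645) + Φ(−δ − 1.645) = Φ(1.338) + Φ(-4.628) = 0.9096 + 0.0000 = 0.9096.

Power ≈ 0.910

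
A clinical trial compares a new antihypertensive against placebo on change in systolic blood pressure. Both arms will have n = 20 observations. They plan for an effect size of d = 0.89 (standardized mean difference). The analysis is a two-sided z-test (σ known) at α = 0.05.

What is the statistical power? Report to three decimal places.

Power ≈ 0.804

Noncentrality parameter: δ = d·√(n/2) = 0.89 × √(20/2) = 2.8144
Critical value for a two-sided test at α = 0.05: z_{α/2} = 1.960.
Power = Φ(δ − 1.960) + Φ(−δ − 1.960) = Φ(0.854) + Φ(-4.774) = 0.8036 + 0.0000 = 0.8036.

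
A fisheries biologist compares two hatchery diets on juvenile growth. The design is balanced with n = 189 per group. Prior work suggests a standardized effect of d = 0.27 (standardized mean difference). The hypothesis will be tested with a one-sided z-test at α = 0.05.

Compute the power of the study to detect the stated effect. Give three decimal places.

Power ≈ 0.836

Noncentrality parameter: δ = d·√(n/2) = 0.27 × √(189/2) = 2.6247
One-sided α = 0.05 → critical value z_{0.05} = 1.645.
Power = Φ(δ − 1.645) = Φ(0.980) = 0.8364.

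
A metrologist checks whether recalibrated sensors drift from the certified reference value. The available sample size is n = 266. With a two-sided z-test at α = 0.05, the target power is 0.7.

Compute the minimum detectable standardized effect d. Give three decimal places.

d ≈ 0.152

Need Φ(δ − 1.960) = 0.7, so δ = 1.960 + 0.524 = 2.484.
(Lower-tail contribution to power is negligible for δ > 0.)
δ = d·√n ⇒ d = δ/√n = 2.484/√266 = 0.1523.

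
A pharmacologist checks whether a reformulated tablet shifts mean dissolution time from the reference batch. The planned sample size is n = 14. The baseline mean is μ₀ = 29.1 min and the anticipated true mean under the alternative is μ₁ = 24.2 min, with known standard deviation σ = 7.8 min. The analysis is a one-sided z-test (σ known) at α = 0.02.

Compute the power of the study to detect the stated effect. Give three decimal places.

Power ≈ 0.617

Standardized effect: d = |μ₁ − μ₀| / σ = |24.2 − 29.1| / 7.8 = 0.6282
Noncentrality parameter: δ = d·√n = 0.6282 × √14 = 2.3505
Critical value for a one-sided test at α = 0.02: z_α = 2.054.
Power = P(Z > 2.054 − δ) = Φ(0.297) = 0.6167.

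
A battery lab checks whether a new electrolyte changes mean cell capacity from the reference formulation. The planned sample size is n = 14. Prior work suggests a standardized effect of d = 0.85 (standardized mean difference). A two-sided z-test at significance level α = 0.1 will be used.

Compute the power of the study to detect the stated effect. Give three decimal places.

Power ≈ 0.938

Noncentrality parameter: δ = d·√n = 0.85 × √14 = 3.1804
Two-sided α = 0.1 → critical value z_{0.05} = 1.645.
Power = Φ(δ − 1.645) + Φ(−δ − 1.645) = Φ(1.536) + Φ(-4.825) = 0.9377 + 0.0000 = 0.9377.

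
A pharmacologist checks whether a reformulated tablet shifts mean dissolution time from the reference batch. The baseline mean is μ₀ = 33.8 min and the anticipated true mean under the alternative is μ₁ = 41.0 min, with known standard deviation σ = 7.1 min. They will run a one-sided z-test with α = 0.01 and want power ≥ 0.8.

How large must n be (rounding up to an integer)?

n = 10

Standardized effect: d = |μ₁ − μ₀| / σ = |41.0 − 33.8| / 7.1 = 1.0141
For power 0.8 need Φ(δ − z_{0.01}) = 0.8, so δ = z_{0.01} + z_{0.20} = 2.326 + 0.842 = 3.168.
δ = d·√n ⇒ n = (δ/d)² = (3.168 / 1.0141)² = 9.76.
Round up to the next whole unit.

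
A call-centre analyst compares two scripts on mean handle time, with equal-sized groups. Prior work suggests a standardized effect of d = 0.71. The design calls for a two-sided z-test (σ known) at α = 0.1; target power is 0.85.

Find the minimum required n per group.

n = 29 per group

For power 0.85 need Φ(δ − z_{0.05}) = 0.85, so δ = z_{0.05} + z_{0.15} = 1.645 + 1.036 = 2.681.
(For δ > 0 the lower-tail rejection region contributes negligibly to power, so the one-term inversion is standard.)
δ = d·√(n/2) ⇒ n = 2(δ/d)² = 2 × (2.681 / 0.71)² = 28.52.
Rounding up, n = 29 per group.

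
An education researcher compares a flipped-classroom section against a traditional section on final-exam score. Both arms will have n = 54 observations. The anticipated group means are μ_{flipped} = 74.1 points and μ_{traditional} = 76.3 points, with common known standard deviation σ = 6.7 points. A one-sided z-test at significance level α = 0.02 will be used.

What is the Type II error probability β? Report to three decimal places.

Standardized effect: d = |μ_{flipped} − μ_{traditional}| / σ = |74.1 − 76.3| / 6.7 = 0.3284
Noncentrality parameter: δ = d·√(n/2) = 0.3284 × √(54/2) = 1.7062
Critical value for a one-sided test at α = 0.02: z_α = 2.054.
Power = P(Z > 2.054 − δ) = Φ(-0.348) = 0.3641.
Type II error: β = 1 − power = 1 − 0.3641 = 0.6359.

β ≈ 0.636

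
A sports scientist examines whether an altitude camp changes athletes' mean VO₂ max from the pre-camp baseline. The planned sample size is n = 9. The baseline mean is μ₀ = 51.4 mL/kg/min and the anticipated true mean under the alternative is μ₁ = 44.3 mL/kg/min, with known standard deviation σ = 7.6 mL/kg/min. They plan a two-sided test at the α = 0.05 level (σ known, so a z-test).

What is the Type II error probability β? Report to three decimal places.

Standardized effect: d = |μ₁ − μ₀| / σ = |44.3 − 51.4| / 7.6 = 0.9342
Noncentrality parameter: δ = d·√n = 0.9342 × √9 = 2.8026
Critical value for a two-sided test at α = 0.05: z_{α/2} = 1.960.
Power = Φ(δ − 1.960) + Φ(−δ − 1.960) = Φ(0.843) + Φ(-4.763) = 0.8003 + 0.0000 = 0.8003.
Type II error: β = 1 − power = 1 − 0.8003 = 0.1997.

β ≈ 0.200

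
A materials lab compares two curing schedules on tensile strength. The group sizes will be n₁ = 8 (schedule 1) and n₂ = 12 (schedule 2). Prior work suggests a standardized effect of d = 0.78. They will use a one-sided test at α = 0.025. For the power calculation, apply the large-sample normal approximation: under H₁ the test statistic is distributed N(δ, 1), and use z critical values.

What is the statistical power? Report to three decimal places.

Power ≈ 0.401

Noncentrality parameter: δ = d / √(1/n₁ + 1/n₂) = 0.78 / √(1/8 + 1/12) = 1.7089
One-sided α = 0.025 → critical value z_{0.025} = 1.960.
Power = P(Z > 1.960 − δ) = Φ(-0.251) = 0.4009.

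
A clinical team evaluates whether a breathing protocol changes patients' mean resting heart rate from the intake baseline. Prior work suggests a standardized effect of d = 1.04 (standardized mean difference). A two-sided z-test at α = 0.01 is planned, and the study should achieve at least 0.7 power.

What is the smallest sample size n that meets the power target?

Set Φ(δ − 2.576) = 0.7; then δ − 2.576 = Φ⁻¹(0.7) = 0.524, giving δ = 3.100.
(The Φ(−δ − z_{α/2}) term is vanishingly small for δ > 0 and is dropped in the standard sample-size formula.)
δ = d·√n ⇒ n = (δ/d)² = (3.100 / 1.04)² = 8.89.
Rounding up, n = 9.

n = 9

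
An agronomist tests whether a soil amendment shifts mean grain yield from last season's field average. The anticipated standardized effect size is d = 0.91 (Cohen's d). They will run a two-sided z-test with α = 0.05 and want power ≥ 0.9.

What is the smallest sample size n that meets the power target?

n = 13

For power 0.9 need Φ(δ − z_{0.025}) = 0.9, so δ = z_{0.025} + z_{0.10} = 1.960 + 1.282 = 3.242.
(The Φ(−δ − z_{α/2}) term is vanishingly small for δ > 0 and is dropped in the standard sample-size formula.)
δ = d·√n ⇒ n = (δ/d)² = (3.242 / 0.91)² = 12.69.
Round up to the next whole unit.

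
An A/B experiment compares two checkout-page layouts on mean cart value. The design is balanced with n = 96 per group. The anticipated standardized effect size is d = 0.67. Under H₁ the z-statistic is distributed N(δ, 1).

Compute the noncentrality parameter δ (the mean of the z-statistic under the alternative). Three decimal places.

δ = d·√(n/2) = 0.67 × √(96/2) = 4.6419

δ ≈ 4.642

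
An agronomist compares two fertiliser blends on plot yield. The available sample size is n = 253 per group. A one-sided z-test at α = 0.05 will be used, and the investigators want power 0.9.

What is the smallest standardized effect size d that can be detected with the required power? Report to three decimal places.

d ≈ 0.260

Need Φ(δ − 1.645) = 0.9, so δ = 1.645 + 1.282 = 2.926.
δ = d·√(n/2) ⇒ d = δ/√(n/2) = 2.926/√(253/2) = 0.2602.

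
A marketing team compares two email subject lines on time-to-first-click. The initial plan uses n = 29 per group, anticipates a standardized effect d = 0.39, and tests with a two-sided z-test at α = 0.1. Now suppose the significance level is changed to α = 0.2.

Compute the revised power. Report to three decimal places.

δ = d·√(n/2) = 0.39 × √(29/2) = 1.4851 (unchanged). New critical value: z_{0.1} = 1.282.
Revised power = Φ(δ − 1.282) + Φ(−δ − 1.282) = Φ(0.204) + Φ(-2.767) = 0.5806 + 0.0028 = 0.5835.

Power ≈ 0.583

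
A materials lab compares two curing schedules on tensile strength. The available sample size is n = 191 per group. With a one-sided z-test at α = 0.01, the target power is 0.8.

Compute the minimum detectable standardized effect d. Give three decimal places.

d ≈ 0.324

Need Φ(δ − 2.326) = 0.8, so δ = 2.326 + 0.842 = 3.168.
δ = d·√(n/2) ⇒ d = δ/√(n/2) = 3.168/√(191/2) = 0.3242.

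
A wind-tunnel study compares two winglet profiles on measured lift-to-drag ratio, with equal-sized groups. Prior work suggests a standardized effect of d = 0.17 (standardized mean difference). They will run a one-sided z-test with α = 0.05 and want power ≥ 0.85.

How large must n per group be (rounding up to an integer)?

n = 498 per group

For power 0.85 need Φ(δ − z_{0.05}) = 0.85, so δ = z_{0.05} + z_{0.15} = 1.645 + 1.036 = 2.681.
δ = d·√(n/2) ⇒ n = 2(δ/d)² = 2 × (2.681 / 0.17)² = 497.53.
Rounding up, n = 498 per group.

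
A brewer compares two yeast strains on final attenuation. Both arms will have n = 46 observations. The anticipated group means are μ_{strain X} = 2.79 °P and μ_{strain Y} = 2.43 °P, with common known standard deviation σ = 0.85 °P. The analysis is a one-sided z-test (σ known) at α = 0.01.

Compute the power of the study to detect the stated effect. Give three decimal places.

Power ≈ 0.384

Standardized effect: d = |μ_{strain X} − μ_{strain Y}| / σ = |2.79 − 2.43| / 0.85 = 0.4235
Noncentrality parameter: δ = d·√(n/2) = 0.4235 × √(46/2) = 2.0312
Critical value for a one-sided test at α = 0.01: z_α = 2.326.
Power = Φ(δ − 2.326) = Φ(-0.295) = 0.3839.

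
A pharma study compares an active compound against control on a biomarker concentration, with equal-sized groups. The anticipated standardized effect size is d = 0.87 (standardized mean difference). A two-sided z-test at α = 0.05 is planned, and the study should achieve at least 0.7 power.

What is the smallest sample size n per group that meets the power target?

n = 17 per group

Set Φ(δ − 1.960) = 0.7; then δ − 1.960 = Φ⁻¹(0.7) = 0.524, giving δ = 2.484.
(Ignoring the negligible lower-tail rejection probability gives the usual closed-form inversion.)
δ = d·√(n/2) ⇒ n = 2(δ/d)² = 2 × (2.484 / 0.87)² = 16.31.
Round up to the next whole unit.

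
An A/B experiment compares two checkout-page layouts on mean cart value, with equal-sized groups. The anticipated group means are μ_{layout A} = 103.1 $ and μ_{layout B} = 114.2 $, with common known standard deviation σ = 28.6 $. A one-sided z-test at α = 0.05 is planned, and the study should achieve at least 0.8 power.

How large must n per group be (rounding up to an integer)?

Standardized effect: d = |μ_{layout A} − μ_{layout B}| / σ = |103.1 − 114.2| / 28.6 = 0.3881
For power 0.8 need Φ(δ − z_{0.05}) = 0.8, so δ = z_{0.05} + z_{0.20} = 1.645 + 0.842 = 2.486.
δ = d·√(n/2) ⇒ n = 2(δ/d)² = 2 × (2.486 / 0.3881)² = 82.09.
Rounding up, n = 83 per group.

n = 83 per group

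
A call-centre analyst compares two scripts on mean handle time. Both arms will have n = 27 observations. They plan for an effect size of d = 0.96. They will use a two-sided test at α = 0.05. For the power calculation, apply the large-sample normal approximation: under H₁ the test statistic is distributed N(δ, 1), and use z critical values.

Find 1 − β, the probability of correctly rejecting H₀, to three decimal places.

Noncentrality parameter: δ = d·√(n/2) = 0.96 × √(27/2) = 3.5273
Two-sided α = 0.05 → critical value z_{0.025} = 1.960.
Power = Φ(δ − 1.960) + Φ(−δ − 1.960) = Φ(1.567) + Φ(-5.487) = 0.9415 + 0.0000 = 0.9415.

Power ≈ 0.941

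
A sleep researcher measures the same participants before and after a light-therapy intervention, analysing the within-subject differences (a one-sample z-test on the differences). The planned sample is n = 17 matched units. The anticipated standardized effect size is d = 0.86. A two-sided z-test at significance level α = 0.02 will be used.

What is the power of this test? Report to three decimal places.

Noncentrality parameter: λ = d·√n = 0.86 × √17 = 3.5459
Critical value for a two-sided test at α = 0.02: z_{α/2} = 2.326.
Power = Φ(λ − 2.326) + Φ(−λ − 2.326) = Φ(1.220) + Φ(-5.872) = 0.8887 + 0.0000 = 0.8887.

Power ≈ 0.889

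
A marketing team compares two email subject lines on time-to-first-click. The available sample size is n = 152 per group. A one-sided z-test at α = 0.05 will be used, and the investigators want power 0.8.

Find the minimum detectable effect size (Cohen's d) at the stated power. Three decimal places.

Need Φ(δ − 1.645) = 0.8, so δ = 1.645 + 0.842 = 2.486.
δ = d·√(n/2) ⇒ d = δ/√(n/2) = 2.486/√(152/2) = 0.2852.

d ≈ 0.285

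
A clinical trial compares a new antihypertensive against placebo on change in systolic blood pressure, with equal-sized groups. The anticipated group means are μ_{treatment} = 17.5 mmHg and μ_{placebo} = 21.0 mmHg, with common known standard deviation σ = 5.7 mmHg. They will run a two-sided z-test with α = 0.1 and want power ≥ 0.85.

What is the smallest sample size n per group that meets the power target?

Standardized effect: d = |μ_{treatment} − μ_{placebo}| / σ = |17.5 − 21.0| / 5.7 = 0.6140
For power 0.85 need Φ(δ − z_{0.05}) = 0.85, so δ = z_{0.05} + z_{0.15} = 1.645 + 1.036 = 2.681.
(The Φ(−δ − z_{α/2}) term is vanishingly small for δ > 0 and is dropped in the standard sample-size formula.)
δ = d·√(n/2) ⇒ n = 2(δ/d)² = 2 × (2.681 / 0.6140)² = 38.14.
Round up to the next whole unit.

n = 39 per group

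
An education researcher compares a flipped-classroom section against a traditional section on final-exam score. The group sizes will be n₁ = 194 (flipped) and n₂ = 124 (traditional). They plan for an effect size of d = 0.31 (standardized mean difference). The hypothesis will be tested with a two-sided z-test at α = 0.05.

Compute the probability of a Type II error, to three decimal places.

β ≈ 0.231

Noncentrality parameter: δ = d / √(1/n₁ + 1/n₂) = 0.31 / √(1/194 + 1/124) = 2.6962
Two-sided α = 0.05 → critical value z_{0.025} = 1.960.
Power = Φ(δ − 1.960) + Φ(−δ − 1.960) = Φ(0.736) + Φ(-4.656) = 0.7692 + 0.0000 = 0.7692.
Type II error: β = 1 − power = 1 − 0.7692 = 0.2308.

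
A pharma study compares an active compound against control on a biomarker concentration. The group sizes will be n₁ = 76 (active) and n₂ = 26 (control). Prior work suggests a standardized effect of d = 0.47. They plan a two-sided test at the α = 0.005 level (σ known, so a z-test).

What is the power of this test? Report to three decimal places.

Noncentrality parameter: δ = d / √(1/n₁ + 1/n₂) = 0.47 / √(1/76 + 1/26) = 2.0687
Critical value for a two-sided test at α = 0.005: z_{α/2} = 2.807.
Power = Φ(δ − 2.807) + Φ(−δ − 2.807) = Φ(-0.738) + Φ(-4.876) = 0.2301 + 0.0000 = 0.2301.

Power ≈ 0.230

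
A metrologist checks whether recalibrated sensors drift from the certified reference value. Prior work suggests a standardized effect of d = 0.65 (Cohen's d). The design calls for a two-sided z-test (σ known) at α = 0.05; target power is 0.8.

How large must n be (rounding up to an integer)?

For power 0.8 need Φ(δ − z_{0.025}) = 0.8, so δ = z_{0.025} + z_{0.20} = 1.960 + 0.842 = 2.802.
(For δ > 0 the lower-tail rejection region contributes negligibly to power, so the one-term inversion is standard.)
δ = d·√n ⇒ n = (δ/d)² = (2.802 / 0.65)² = 18.58.
Round up to the next whole unit.

n = 19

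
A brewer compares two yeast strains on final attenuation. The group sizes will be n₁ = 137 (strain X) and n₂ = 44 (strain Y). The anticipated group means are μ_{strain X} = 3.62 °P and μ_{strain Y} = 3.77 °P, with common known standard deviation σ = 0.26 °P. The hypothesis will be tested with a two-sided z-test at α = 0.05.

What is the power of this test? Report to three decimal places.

Power ≈ 0.915

Standardized effect: d = |μ_{strain X} − μ_{strain Y}| / σ = |3.62 − 3.77| / 0.26 = 0.5769
Noncentrality parameter: δ = d / √(1/n₁ + 1/n₂) = 0.5769 / √(1/137 + 1/44) = 3.3294
Two-sided α = 0.05 → critical value z_{0.025} = 1.960.
Power = Φ(δ − 1.960) + Φ(−δ − 1.960) = Φ(1.369) + Φ(-5.289) = 0.9146 + 0.0000 = 0.9146.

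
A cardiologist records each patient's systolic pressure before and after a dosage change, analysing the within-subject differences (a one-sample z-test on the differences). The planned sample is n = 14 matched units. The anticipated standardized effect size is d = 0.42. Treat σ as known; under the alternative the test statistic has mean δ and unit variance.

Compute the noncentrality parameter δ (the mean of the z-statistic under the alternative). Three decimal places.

δ ≈ 1.571

δ = d·√n = 0.42 × √14 = 1.5715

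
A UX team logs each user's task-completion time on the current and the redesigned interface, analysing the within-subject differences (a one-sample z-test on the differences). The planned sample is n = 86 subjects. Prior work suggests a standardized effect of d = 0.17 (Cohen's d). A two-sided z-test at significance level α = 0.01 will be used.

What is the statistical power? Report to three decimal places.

Power ≈ 0.159

Noncentrality parameter: δ = d·√n = 0.17 × √86 = 1.5765
Critical value for a two-sided test at α = 0.01: z_{α/2} = 2.576.
Power = Φ(δ − 2.576) + Φ(−δ − 2.576) = Φ(-0.999) + Φ(-4.152) = 0.1588 + 0.0000 = 0.1588.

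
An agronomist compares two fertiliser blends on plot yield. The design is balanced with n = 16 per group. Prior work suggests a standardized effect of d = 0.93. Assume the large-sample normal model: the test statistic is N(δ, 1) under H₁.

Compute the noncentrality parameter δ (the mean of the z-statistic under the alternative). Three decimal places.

δ = d·√(n/2) = 0.93 × √(16/2) = 2.6304

δ ≈ 2.630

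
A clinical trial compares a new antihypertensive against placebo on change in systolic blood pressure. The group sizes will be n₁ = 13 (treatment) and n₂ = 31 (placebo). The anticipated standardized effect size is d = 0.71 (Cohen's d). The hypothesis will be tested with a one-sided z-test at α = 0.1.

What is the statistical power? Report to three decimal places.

Power ≈ 0.807

Noncentrality parameter: δ = d / √(1/n₁ + 1/n₂) = 0.71 / √(1/13 + 1/31) = 2.1487
One-sided α = 0.1 → critical value z_{0.1} = 1.282.
Power = P(Z > 1.282 − δ) = Φ(0.867) = 0.8071.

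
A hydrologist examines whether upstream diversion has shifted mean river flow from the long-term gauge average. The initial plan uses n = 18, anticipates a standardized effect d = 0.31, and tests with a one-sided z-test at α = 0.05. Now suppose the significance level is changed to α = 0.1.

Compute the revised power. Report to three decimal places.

Power ≈ 0.513

δ = d·√n = 0.31 × √18 = 1.3152 (unchanged). New critical value: z_{0.1} = 1.282.
Revised power = Φ(δ − 1.282) = Φ(0.034) = 0.5134.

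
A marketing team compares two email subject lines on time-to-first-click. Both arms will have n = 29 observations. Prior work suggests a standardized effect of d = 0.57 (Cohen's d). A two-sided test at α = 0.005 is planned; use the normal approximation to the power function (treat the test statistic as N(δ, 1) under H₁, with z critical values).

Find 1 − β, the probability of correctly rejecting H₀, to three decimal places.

Power ≈ 0.262

Noncentrality parameter: δ = d·√(n/2) = 0.57 × √(29/2) = 2.1705
Two-sided α = 0.005 → critical value z_{0.0025} = 2.807.
Power = Φ(δ − 2.807) + Φ(−δ − 2.807) = Φ(-0.637) + Φ(-4.978) = 0.2622 + 0.0000 = 0.2622.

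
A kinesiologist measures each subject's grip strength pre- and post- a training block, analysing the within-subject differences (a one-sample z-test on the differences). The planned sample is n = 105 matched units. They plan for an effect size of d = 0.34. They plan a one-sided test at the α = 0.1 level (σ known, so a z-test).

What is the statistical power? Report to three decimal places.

Noncentrality parameter: δ = d·√n = 0.34 × √105 = 3.4840
One-sided α = 0.1 → critical value z_{0.1} = 1.282.
Power = Φ(δ − 1.282) = Φ(2.202) = 0.9862.

Power ≈ 0.986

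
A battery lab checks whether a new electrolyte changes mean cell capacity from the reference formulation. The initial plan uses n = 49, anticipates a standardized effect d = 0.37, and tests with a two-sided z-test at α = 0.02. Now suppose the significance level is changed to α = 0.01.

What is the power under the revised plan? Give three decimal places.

δ = d·√n = 0.37 × √49 = 2.5900 (unchanged). New critical value: z_{0.005} = 2.576.
Revised power = Φ(δ − 2.576) + Φ(−δ − 2.576) = Φ(0.014) + Φ(-5.166) = 0.5057 + 0.0000 = 0.5057.

Power ≈ 0.506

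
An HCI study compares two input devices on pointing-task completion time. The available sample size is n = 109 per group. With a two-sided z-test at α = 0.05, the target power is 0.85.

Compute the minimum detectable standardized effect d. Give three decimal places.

Need Φ(δ − 1.960) = 0.85, so δ = 1.960 + 1.036 = 2.996.
(Lower-tail contribution to power is negligible for δ > 0.)
δ = d·√(n/2) ⇒ d = δ/√(n/2) = 2.996/√(109/2) = 0.4059.

d ≈ 0.406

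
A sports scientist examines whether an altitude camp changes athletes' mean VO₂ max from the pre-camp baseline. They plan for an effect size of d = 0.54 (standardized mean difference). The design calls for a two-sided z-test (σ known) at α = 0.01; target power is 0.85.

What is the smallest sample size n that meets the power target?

n = 45

For power 0.85 need Φ(δ − z_{0.005}) = 0.85, so δ = z_{0.005} + z_{0.15} = 2.576 + 1.036 = 3.612.
(Ignoring the negligible lower-tail rejection probability gives the usual closed-form inversion.)
δ = d·√n ⇒ n = (δ/d)² = (3.612 / 0.54)² = 44.75.
Rounding up, n = 45.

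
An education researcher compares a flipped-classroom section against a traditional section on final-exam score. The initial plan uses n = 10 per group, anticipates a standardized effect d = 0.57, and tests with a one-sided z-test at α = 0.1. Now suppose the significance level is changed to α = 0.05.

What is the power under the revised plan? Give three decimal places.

Power ≈ 0.356

δ = d·√(n/2) = 0.57 × √(10/2) = 1.2746 (unchanged). New critical value: z_{0.05} = 1.645.
Revised power = P(Z > 1.645 − δ) = Φ(-0.370) = 0.3556.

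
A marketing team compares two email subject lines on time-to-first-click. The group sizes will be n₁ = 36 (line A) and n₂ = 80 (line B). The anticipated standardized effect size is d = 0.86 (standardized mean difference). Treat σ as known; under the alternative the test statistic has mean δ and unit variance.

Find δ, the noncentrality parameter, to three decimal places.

δ ≈ 4.285

δ = d / √(1/n₁ + 1/n₂) = 0.86 / √(1/36 + 1/80) = 4.2851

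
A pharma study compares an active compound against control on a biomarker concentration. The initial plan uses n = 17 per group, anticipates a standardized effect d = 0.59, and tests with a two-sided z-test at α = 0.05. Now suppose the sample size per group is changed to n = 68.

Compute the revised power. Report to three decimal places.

With n = 68 per group: δ = d·√(n/2) = 0.59 × √(68/2) = 3.4403. Critical value z_{0.025} = 1.960.
Revised power = Φ(δ − 1.960) + Φ(−δ − 1.960) = Φ(1.480) + Φ(-5.400) = 0.9306 + 0.0000 = 0.9306.

Power ≈ 0.931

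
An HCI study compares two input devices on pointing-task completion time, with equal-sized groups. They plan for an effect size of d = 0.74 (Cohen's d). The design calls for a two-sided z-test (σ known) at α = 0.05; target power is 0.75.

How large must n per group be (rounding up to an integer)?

Set Φ(δ − 1.960) = 0.75; then δ − 1.960 = Φ⁻¹(0.75) = 0.674, giving δ = 2.634.
(For δ > 0 the lower-tail rejection region contributes negligibly to power, so the one-term inversion is standard.)
δ = d·√(n/2) ⇒ n = 2(δ/d)² = 2 × (2.634 / 0.74)² = 25.35.
Round up to the next whole unit.

n = 26 per group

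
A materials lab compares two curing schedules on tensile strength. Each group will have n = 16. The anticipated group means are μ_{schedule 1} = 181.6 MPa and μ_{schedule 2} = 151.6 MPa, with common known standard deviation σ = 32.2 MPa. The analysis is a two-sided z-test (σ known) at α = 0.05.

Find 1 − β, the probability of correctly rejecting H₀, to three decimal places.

Standardized effect: d = |μ_{schedule 1} − μ_{schedule 2}| / σ = |181.6 − 151.6| / 32.2 = 0.9317
Noncentrality parameter: δ = d·√(n/2) = 0.9317 × √(16/2) = 2.6352
Two-sided α = 0.05 → critical value z_{0.025} = 1.960.
Power = Φ(δ − 1.960) + Φ(−δ − 1.960) = Φ(0.675) + Φ(-4.595) = 0.7502 + 0.0000 = 0.7502.

Power ≈ 0.750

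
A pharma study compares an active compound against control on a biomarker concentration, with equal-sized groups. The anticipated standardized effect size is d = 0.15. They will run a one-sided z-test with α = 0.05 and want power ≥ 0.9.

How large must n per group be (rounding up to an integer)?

n = 762 per group

Set Φ(δ − 1.645) = 0.9; then δ − 1.645 = Φ⁻¹(0.9) = 1.282, giving δ = 2.926.
δ = d·√(n/2) ⇒ n = 2(δ/d)² = 2 × (2.926 / 0.15)² = 761.23.
Rounding up, n = 762 per group.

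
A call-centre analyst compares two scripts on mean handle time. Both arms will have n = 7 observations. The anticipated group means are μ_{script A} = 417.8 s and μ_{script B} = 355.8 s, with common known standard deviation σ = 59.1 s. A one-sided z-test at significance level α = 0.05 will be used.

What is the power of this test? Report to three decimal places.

Standardized effect: d = |μ_{script A} − μ_{script B}| / σ = |417.8 − 355.8| / 59.1 = 1.0491
Noncentrality parameter: δ = d·√(n/2) = 1.0491 × √(7/2) = 1.9626
One-sided α = 0.05 → critical value z_{0.05} = 1.645.
Power = P(Z > 1.645 − δ) = Φ(0.318) = 0.6247.

Power ≈ 0.625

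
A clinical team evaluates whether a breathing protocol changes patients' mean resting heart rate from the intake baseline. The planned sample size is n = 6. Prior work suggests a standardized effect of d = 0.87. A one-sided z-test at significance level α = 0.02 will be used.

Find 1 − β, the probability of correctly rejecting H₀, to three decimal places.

Noncentrality parameter: δ = d·√n = 0.87 × √6 = 2.1311
One-sided α = 0.02 → critical value z_{0.02} = 2.054.
Power = P(Z > 2.054 − δ) = Φ(0.077) = 0.5308.

Power ≈ 0.531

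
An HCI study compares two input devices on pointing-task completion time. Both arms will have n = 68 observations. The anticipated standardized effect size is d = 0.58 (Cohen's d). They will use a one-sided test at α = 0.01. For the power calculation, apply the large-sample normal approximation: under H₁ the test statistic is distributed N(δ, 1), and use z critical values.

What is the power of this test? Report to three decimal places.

Noncentrality parameter: λ = d·√(n/2) = 0.58 × √(68/2) = 3.3820
Critical value for a one-sided test at α = 0.01: z_α = 2.326.
Power = Φ(λ − 2.326) = Φ(1.056) = 0.8544.

Power ≈ 0.854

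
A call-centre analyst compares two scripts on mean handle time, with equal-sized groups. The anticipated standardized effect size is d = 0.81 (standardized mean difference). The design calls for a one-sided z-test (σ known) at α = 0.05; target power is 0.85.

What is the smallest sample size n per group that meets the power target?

n = 22 per group

Set Φ(δ − 1.645) = 0.85; then δ − 1.645 = Φ⁻¹(0.85) = 1.036, giving δ = 2.681.
δ = d·√(n/2) ⇒ n = 2(δ/d)² = 2 × (2.681 / 0.81)² = 21.92.
Round up to the next whole unit.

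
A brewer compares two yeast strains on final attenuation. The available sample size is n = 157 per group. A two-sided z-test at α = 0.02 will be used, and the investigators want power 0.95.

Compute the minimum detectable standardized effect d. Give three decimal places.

Need Φ(δ − 2.326) = 0.95, so δ = 2.326 + 1.645 = 3.971.
(The second rejection-region term Φ(−δ − z_{α/2}) is negligible and dropped.)
δ = d·√(n/2) ⇒ d = δ/√(n/2) = 3.971/√(157/2) = 0.4482.

d ≈ 0.448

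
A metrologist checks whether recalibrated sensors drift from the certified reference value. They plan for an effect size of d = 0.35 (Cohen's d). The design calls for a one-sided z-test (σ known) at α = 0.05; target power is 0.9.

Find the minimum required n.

n = 70

For power 0.9 need Φ(δ − z_{0.05}) = 0.9, so δ = z_{0.05} + z_{0.10} = 1.645 + 1.282 = 2.926.
δ = d·√n ⇒ n = (δ/d)² = (2.926 / 0.35)² = 69.91.
Rounding up, n = 70.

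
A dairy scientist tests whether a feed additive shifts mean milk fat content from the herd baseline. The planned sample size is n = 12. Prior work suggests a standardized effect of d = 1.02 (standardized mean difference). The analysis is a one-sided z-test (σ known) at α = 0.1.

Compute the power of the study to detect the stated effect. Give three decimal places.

Noncentrality parameter: δ = d·√n = 1.02 × √12 = 3.5334
Critical value for a one-sided test at α = 0.1: z_α = 1.282.
Power = P(Z > 1.282 − δ) = Φ(2.252) = 0.9878.

Power ≈ 0.988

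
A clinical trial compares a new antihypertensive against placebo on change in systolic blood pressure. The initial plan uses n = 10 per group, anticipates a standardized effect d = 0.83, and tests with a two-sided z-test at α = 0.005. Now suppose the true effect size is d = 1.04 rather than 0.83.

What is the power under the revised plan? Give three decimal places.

Power ≈ 0.315

With d = 1.04: δ = d·√(n/2) = 1.04 × √(10/2) = 2.3255. Critical value z_{0.0025} = 2.807.
Revised power = Φ(δ − 2.807) + Φ(−δ − 2.807) = Φ(-0.482) + Φ(-5.133) = 0.3151 + 0.0000 = 0.3151.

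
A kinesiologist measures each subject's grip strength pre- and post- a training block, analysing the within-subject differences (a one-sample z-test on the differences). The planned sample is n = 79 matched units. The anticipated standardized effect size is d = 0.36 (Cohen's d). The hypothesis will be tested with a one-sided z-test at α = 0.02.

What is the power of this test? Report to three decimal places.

Power ≈ 0.874

Noncentrality parameter: δ = d·√n = 0.36 × √79 = 3.1997
One-sided α = 0.02 → critical value z_{0.02} = 2.054.
Power = P(Z > 2.054 − δ) = Φ(1.146) = 0.8741.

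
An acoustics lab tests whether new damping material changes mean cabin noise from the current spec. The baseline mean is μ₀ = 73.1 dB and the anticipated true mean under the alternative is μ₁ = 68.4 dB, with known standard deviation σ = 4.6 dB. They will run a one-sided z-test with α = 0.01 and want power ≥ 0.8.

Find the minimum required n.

Standardized effect: d = |μ₁ − μ₀| / σ = |68.4 − 73.1| / 4.6 = 1.0217
For power 0.8 need Φ(δ − z_{0.01}) = 0.8, so δ = z_{0.01} + z_{0.20} = 2.326 + 0.842 = 3.168.
δ = d·√n ⇒ n = (δ/d)² = (3.168 / 1.0217)² = 9.61.
Round up to the next whole unit.

n = 10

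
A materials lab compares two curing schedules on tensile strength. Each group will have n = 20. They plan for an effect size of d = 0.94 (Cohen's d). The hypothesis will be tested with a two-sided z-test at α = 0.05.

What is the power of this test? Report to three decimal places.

Power ≈ 0.844

Noncentrality parameter: δ = d·√(n/2) = 0.94 × √(20/2) = 2.9725
Two-sided α = 0.05 → critical value z_{0.025} = 1.960.
Power = Φ(δ − 1.960) + Φ(−δ − 1.960) = Φ(1.013) + Φ(-4.933) = 0.8444 + 0.0000 = 0.8444.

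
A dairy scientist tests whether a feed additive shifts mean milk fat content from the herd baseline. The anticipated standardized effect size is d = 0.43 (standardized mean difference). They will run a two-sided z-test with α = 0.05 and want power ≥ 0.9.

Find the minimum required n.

For power 0.9 need Φ(δ − z_{0.025}) = 0.9, so δ = z_{0.025} + z_{0.10} = 1.960 + 1.282 = 3.242.
(For δ > 0 the lower-tail rejection region contributes negligibly to power, so the one-term inversion is standard.)
δ = d·√n ⇒ n = (δ/d)² = (3.242 / 0.43)² = 56.83.
Rounding up, n = 57.

n = 57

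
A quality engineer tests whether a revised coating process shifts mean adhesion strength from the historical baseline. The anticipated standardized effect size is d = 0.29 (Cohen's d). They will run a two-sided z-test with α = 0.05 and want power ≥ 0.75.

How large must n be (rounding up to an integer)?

For power 0.75 need Φ(δ − z_{0.025}) = 0.75, so δ = z_{0.025} + z_{0.25} = 1.960 + 0.674 = 2.634.
(Ignoring the negligible lower-tail rejection probability gives the usual closed-form inversion.)
δ = d·√n ⇒ n = (δ/d)² = (2.634 / 0.29)² = 82.52.
Rounding up, n = 83.

n = 83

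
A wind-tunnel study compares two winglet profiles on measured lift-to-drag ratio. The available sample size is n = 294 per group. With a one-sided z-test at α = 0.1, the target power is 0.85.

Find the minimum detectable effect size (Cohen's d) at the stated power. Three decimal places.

Required noncentrality: δ = z_{0.1} + z_{0.15} = 1.282 + 1.036 = 2.318.
δ = d·√(n/2) ⇒ d = δ/√(n/2) = 2.318/√(294/2) = 0.1912.

d ≈ 0.191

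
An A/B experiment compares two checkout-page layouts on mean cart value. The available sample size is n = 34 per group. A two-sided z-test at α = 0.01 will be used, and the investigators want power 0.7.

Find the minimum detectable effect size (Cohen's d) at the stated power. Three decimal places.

Required noncentrality: δ = z_{0.005} + z_{0.30} = 2.576 + 0.524 = 3.100.
(The second rejection-region term Φ(−δ − z_{α/2}) is negligible and dropped.)
δ = d·√(n/2) ⇒ d = δ/√(n/2) = 3.100/√(34/2) = 0.7519.

d ≈ 0.752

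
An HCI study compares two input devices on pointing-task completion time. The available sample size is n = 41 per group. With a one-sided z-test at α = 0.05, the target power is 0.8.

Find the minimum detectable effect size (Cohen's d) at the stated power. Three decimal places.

Required noncentrality: δ = z_{0.05} + z_{0.20} = 1.645 + 0.842 = 2.486.
δ = d·√(n/2) ⇒ d = δ/√(n/2) = 2.486/√(41/2) = 0.5492.

d ≈ 0.549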